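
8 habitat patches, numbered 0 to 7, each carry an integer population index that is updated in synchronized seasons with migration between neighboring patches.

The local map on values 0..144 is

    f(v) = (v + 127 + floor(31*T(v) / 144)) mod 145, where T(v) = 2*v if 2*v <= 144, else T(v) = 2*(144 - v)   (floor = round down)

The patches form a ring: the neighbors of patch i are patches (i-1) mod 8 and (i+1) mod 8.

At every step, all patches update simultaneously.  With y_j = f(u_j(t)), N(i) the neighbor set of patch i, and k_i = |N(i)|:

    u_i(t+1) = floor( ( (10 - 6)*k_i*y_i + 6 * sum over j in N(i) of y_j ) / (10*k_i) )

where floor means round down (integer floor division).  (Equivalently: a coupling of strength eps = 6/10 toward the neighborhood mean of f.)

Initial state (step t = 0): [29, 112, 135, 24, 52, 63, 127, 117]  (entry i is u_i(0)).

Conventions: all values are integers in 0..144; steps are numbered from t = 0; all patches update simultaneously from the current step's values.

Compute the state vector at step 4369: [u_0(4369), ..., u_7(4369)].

Answer: [100, 100, 100, 100, 100, 100, 100, 100]
Key observation: The state at step 8, [100, 100, 100, 100, 100, 100, 100, 100], reappears at step 9: the system is in a cycle of period 1 from step 8 on.  Therefore the state at step 4369 equals the state at step 8 + ((4369 - 8) mod 1) = 8, which is [100, 100, 100, 100, 100, 100, 100, 100].

Derivation:
t=0: [29, 112, 135, 24, 52, 63, 127, 117]
t=1: [74, 85, 84, 59, 48, 80, 101, 85]
t=2: [89, 89, 83, 68, 66, 80, 94, 92]
t=3: [94, 93, 88, 81, 80, 87, 94, 95]
t=4: [97, 95, 93, 90, 90, 93, 96, 97]
t=5: [98, 97, 96, 95, 95, 96, 97, 98]
t=6: [99, 98, 98, 98, 98, 98, 98, 99]
t=7: [99, 99, 99, 99, 99, 99, 99, 99]
t=8: [100, 100, 100, 100, 100, 100, 100, 100]
t=9: [100, 100, 100, 100, 100, 100, 100, 100]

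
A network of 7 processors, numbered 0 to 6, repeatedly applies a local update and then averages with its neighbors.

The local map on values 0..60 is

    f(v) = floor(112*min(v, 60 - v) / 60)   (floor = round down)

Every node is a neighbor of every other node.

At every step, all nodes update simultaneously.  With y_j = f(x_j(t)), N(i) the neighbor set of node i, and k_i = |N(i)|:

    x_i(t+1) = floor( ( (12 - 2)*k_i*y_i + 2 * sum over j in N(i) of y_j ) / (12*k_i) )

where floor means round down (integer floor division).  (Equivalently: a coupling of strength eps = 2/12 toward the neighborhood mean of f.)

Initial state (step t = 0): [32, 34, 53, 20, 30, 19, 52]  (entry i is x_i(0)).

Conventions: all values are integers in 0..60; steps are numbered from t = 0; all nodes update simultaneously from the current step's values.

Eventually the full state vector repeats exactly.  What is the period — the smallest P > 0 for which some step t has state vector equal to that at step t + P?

Simulating step by step:
t=0: [32, 34, 53, 20, 30, 19, 52]
t=1: [48, 45, 17, 36, 52, 35, 18]
t=2: [23, 28, 31, 41, 17, 43, 32]
t=3: [42, 50, 51, 36, 33, 33, 50]
t=4: [32, 20, 19, 41, 46, 46, 20]
t=5: [48, 36, 35, 35, 27, 27, 36]
t=6: [26, 43, 45, 45, 48, 48, 43]
t=7: [44, 30, 28, 28, 23, 23, 30]
t=8: [32, 54, 51, 51, 42, 42, 54]
t=9: [46, 13, 17, 17, 31, 31, 13]
t=10: [27, 26, 31, 31, 50, 50, 26]
t=11: [48, 46, 51, 51, 22, 22, 46]
t=12: [22, 26, 18, 18, 38, 38, 26]
t=13: [40, 46, 34, 34, 40, 40, 46]
t=14: [37, 28, 45, 45, 37, 37, 28]
t=15: [41, 49, 30, 30, 41, 41, 49]
t=16: [35, 23, 52, 52, 35, 35, 23]
t=17: [44, 40, 18, 18, 44, 44, 40]
t=18: [29, 36, 32, 32, 29, 29, 36]
t=19: [53, 45, 51, 51, 53, 53, 45]
t=20: [14, 26, 16, 16, 14, 14, 26]
t=21: [27, 45, 29, 29, 27, 27, 45]
t=22: [49, 31, 52, 52, 49, 49, 31]
t=23: [21, 48, 16, 16, 21, 21, 48]
t=24: [37, 23, 29, 29, 37, 37, 23]
t=25: [42, 42, 52, 52, 42, 42, 42]
t=26: [31, 31, 16, 16, 31, 31, 31]
t=27: [52, 52, 32, 32, 52, 52, 52]
t=28: [16, 16, 46, 46, 16, 16, 16]
t=29: [28, 28, 26, 26, 28, 28, 28]
t=30: [51, 51, 48, 48, 51, 51, 51]
t=31: [16, 16, 21, 21, 16, 16, 16]
t=32: [29, 29, 37, 37, 29, 29, 29]
t=33: [53, 53, 43, 43, 53, 53, 53]
t=34: [14, 14, 28, 28, 14, 14, 14]
t=35: [27, 27, 48, 48, 27, 27, 27]
t=36: [48, 48, 25, 25, 48, 48, 48]
t=37: [23, 23, 42, 42, 23, 23, 23]
t=38: [41, 41, 34, 34, 41, 41, 41]
t=39: [35, 35, 46, 46, 35, 35, 35]
t=40: [44, 44, 28, 28, 44, 44, 44]
t=41: [30, 30, 48, 48, 30, 30, 30]
t=42: [54, 54, 26, 26, 54, 54, 54]
t=43: [13, 13, 42, 42, 13, 13, 13]
t=44: [24, 24, 31, 31, 24, 24, 24]
t=45: [44, 44, 52, 52, 44, 44, 44]
t=46: [28, 28, 16, 16, 28, 28, 28]
t=47: [50, 50, 32, 32, 50, 50, 50]
t=48: [19, 19, 47, 47, 19, 19, 19]
t=49: [34, 34, 25, 25, 34, 34, 34]
t=50: [47, 47, 46, 46, 47, 47, 47]
t=51: [24, 24, 25, 25, 24, 24, 24]
t=52: [44, 44, 45, 45, 44, 44, 44]
t=53: [28, 28, 28, 28, 28, 28, 28]
t=54: [52, 52, 52, 52, 52, 52, 52]
t=55: [14, 14, 14, 14, 14, 14, 14]
t=56: [26, 26, 26, 26, 26, 26, 26]
t=57: [48, 48, 48, 48, 48, 48, 48]
t=58: [22, 22, 22, 22, 22, 22, 22]
t=59: [41, 41, 41, 41, 41, 41, 41]
t=60: [35, 35, 35, 35, 35, 35, 35]
t=61: [46, 46, 46, 46, 46, 46, 46]
t=62: [26, 26, 26, 26, 26, 26, 26]

Answer: 6
Key observation: The state at step 56, [26, 26, 26, 26, 26, 26, 26], reappears at step 62 — and no state repeats earlier — so the cycle the system enters has period 6.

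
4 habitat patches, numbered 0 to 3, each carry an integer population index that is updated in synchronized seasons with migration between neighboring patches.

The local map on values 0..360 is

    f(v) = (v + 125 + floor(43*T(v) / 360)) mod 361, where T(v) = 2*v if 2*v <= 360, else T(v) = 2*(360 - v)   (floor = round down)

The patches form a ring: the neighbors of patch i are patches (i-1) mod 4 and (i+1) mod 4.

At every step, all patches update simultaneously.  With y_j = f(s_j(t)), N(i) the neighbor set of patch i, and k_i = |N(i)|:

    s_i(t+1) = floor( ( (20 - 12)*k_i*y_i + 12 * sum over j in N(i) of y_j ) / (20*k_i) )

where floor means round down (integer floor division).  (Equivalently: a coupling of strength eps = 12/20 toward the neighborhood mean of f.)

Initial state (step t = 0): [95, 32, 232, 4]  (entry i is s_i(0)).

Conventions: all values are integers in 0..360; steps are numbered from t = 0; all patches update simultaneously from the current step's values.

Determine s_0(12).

Simulating step by step:
t=0: [95, 32, 232, 4]
t=1: [184, 146, 98, 132]
t=2: [318, 301, 276, 294]
t=3: [82, 77, 69, 74]
t=4: [221, 218, 214, 217]
t=5: [16, 15, 13, 15]
t=6: [143, 142, 142, 142]
t=7: [300, 300, 300, 300]
t=8: [78, 78, 78, 78]
t=9: [221, 221, 221, 221]
t=10: [18, 18, 18, 18]
t=11: [147, 147, 147, 147]
t=12: [307, 307, 307, 307]

Answer: s_0(12) = 307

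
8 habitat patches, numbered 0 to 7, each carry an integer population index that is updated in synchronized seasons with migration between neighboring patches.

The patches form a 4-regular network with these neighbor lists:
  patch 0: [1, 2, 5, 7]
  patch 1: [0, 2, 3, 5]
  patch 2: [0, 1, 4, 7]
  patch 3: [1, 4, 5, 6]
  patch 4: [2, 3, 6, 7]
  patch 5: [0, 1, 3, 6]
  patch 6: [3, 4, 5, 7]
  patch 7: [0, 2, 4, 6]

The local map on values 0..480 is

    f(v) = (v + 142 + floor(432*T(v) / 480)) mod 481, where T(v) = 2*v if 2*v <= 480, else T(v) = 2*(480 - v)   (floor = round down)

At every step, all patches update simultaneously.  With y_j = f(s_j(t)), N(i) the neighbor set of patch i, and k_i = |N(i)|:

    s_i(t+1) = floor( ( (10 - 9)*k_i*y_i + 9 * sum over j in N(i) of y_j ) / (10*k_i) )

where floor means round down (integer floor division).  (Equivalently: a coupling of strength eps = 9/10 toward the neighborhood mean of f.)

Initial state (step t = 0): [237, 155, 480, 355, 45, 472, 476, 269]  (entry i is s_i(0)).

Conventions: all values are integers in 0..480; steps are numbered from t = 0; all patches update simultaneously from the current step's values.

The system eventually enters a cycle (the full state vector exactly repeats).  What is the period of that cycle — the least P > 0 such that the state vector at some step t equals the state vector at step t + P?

Simulating step by step:
t=0: [237, 155, 480, 355, 45, 472, 476, 269]
t=1: [188, 201, 238, 171, 214, 195, 231, 228]
t=2: [256, 215, 250, 238, 267, 213, 234, 273]
t=3: [290, 302, 302, 290, 317, 301, 301, 316]
t=4: [281, 287, 280, 281, 281, 287, 280, 281]
t=5: [297, 298, 298, 297, 300, 298, 298, 300]
t=6: [285, 286, 285, 285, 285, 286, 285, 285]
t=7: [296, 296, 296, 296, 297, 296, 296, 297]
t=8: [287, 288, 287, 287, 287, 288, 287, 287]
t=9: [294, 294, 294, 294, 295, 294, 294, 295]
t=10: [289, 289, 289, 289, 289, 289, 289, 289]
t=11: [293, 293, 293, 293, 293, 293, 293, 293]
t=12: [290, 290, 290, 290, 290, 290, 290, 290]
t=13: [293, 293, 293, 293, 293, 293, 293, 293]

Answer: 2
Key observation: The state at step 11, [293, 293, 293, 293, 293, 293, 293, 293], reappears at step 13 — and no state repeats earlier — so the cycle the system enters has period 2.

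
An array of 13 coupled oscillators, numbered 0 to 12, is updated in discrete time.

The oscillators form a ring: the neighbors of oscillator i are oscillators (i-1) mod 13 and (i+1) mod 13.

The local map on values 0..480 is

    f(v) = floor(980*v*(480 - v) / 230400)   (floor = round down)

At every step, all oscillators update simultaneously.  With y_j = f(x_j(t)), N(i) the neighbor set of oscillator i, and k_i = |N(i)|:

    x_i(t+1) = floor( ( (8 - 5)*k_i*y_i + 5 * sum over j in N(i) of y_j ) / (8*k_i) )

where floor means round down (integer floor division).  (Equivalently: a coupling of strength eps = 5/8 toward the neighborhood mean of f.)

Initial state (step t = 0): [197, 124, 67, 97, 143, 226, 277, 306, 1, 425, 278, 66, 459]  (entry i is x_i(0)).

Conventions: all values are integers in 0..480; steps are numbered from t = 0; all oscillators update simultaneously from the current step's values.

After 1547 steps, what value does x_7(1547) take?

Answer: x_7(1547) = 244
Key observation: The state at step 4, [244, 244, 244, 244, 244, 244, 244, 244, 244, 244, 244, 244, 244], reappears at step 5: the system is in a cycle of period 1 from step 4 on.  Therefore the state at step 1547 equals the state at step 4 + ((1547 - 4) mod 1) = 4, which is [244, 244, 244, 244, 244, 244, 244, 244, 244, 244, 244, 244, 244].

Derivation:
t=0: [197, 124, 67, 97, 143, 226, 277, 306, 1, 425, 278, 66, 459]
t=1: [159, 180, 151, 159, 202, 229, 236, 160, 102, 112, 156, 130, 125]
t=2: [211, 219, 218, 221, 233, 242, 235, 208, 183, 183, 195, 198, 198]
t=3: [240, 242, 242, 243, 243, 244, 242, 238, 233, 232, 234, 236, 238]
t=4: [244, 244, 244, 244, 244, 244, 244, 244, 244, 244, 244, 244, 244]
t=5: [244, 244, 244, 244, 244, 244, 244, 244, 244, 244, 244, 244, 244]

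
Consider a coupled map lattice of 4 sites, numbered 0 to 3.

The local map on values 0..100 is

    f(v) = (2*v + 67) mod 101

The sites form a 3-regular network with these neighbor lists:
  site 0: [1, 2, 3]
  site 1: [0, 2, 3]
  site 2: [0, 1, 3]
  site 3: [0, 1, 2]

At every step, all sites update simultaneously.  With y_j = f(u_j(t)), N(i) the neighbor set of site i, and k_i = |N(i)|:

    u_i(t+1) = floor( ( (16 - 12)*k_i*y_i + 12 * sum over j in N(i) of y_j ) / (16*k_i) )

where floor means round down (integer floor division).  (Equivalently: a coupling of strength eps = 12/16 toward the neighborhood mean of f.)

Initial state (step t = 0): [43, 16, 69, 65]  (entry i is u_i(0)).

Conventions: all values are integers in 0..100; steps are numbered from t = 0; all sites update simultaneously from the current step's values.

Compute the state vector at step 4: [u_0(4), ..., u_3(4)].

Simulating step by step:
t=0: [43, 16, 69, 65]
t=1: [62, 62, 62, 62]
t=2: [90, 90, 90, 90]
t=3: [45, 45, 45, 45]
t=4: [56, 56, 56, 56]

Answer: [56, 56, 56, 56]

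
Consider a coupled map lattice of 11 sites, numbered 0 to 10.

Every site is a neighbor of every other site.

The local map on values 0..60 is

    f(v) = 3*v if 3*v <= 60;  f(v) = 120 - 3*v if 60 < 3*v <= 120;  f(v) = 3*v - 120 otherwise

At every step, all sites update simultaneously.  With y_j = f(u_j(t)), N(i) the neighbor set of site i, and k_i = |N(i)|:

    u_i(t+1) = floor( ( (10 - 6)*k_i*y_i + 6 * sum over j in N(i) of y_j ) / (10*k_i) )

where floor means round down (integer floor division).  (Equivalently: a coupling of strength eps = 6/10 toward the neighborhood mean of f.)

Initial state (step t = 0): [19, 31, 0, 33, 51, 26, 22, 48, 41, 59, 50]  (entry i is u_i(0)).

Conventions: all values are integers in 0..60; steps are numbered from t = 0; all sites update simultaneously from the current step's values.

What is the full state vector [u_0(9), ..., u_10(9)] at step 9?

Simulating step by step:
t=0: [19, 31, 0, 33, 51, 26, 22, 48, 41, 59, 50]
t=1: [40, 30, 20, 28, 32, 35, 39, 29, 21, 40, 31]
t=2: [17, 27, 37, 29, 25, 22, 18, 28, 36, 17, 26]
t=3: [42, 38, 28, 36, 40, 43, 43, 37, 29, 42, 39]
t=4: [9, 9, 19, 11, 7, 10, 10, 10, 18, 9, 8]
t=5: [30, 30, 40, 32, 28, 31, 31, 31, 39, 30, 29]
t=6: [26, 26, 16, 24, 28, 25, 25, 25, 17, 26, 27]
t=7: [43, 43, 45, 45, 41, 44, 44, 44, 46, 43, 42]
t=8: [10, 10, 12, 12, 8, 11, 11, 11, 13, 10, 9]
t=9: [31, 31, 33, 33, 29, 32, 32, 32, 34, 31, 30]

Answer: [31, 31, 33, 33, 29, 32, 32, 32, 34, 31, 30]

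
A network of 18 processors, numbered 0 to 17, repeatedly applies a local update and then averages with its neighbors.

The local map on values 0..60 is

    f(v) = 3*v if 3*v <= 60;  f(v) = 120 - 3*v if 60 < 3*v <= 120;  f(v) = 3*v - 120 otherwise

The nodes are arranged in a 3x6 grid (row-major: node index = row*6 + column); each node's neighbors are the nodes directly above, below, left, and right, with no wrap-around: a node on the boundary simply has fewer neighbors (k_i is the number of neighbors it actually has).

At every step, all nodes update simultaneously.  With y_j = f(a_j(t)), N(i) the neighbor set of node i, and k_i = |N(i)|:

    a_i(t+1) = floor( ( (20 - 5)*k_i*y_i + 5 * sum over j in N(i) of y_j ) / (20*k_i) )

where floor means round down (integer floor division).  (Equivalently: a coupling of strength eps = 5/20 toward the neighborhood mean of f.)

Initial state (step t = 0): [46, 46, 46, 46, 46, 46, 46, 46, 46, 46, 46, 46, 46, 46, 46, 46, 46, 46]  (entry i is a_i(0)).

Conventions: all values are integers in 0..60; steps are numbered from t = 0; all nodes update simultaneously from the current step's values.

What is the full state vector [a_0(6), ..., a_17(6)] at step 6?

Simulating step by step:
t=0: [46, 46, 46, 46, 46, 46, 46, 46, 46, 46, 46, 46, 46, 46, 46, 46, 46, 46]
t=1: [18, 18, 18, 18, 18, 18, 18, 18, 18, 18, 18, 18, 18, 18, 18, 18, 18, 18]
t=2: [54, 54, 54, 54, 54, 54, 54, 54, 54, 54, 54, 54, 54, 54, 54, 54, 54, 54]
t=3: [42, 42, 42, 42, 42, 42, 42, 42, 42, 42, 42, 42, 42, 42, 42, 42, 42, 42]
t=4: [6, 6, 6, 6, 6, 6, 6, 6, 6, 6, 6, 6, 6, 6, 6, 6, 6, 6]
t=5: [18, 18, 18, 18, 18, 18, 18, 18, 18, 18, 18, 18, 18, 18, 18, 18, 18, 18]
t=6: [54, 54, 54, 54, 54, 54, 54, 54, 54, 54, 54, 54, 54, 54, 54, 54, 54, 54]

Answer: [54, 54, 54, 54, 54, 54, 54, 54, 54, 54, 54, 54, 54, 54, 54, 54, 54, 54]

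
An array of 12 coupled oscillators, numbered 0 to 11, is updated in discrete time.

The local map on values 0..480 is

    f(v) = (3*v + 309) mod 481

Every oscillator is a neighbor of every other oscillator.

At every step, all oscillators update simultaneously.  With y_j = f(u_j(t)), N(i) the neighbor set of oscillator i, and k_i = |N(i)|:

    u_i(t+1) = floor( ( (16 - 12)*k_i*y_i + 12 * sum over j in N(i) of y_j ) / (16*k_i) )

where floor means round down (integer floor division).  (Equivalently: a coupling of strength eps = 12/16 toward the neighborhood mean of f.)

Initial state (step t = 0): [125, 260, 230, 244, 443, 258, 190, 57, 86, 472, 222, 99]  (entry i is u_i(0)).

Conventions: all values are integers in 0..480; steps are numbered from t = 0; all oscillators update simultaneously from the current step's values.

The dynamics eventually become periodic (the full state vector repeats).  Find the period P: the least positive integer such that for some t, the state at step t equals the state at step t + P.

Simulating step by step:
t=0: [125, 260, 230, 244, 443, 258, 190, 57, 86, 472, 222, 99]
t=1: [183, 169, 153, 160, 181, 168, 218, 233, 161, 197, 148, 169]
t=2: [299, 292, 283, 287, 298, 291, 231, 239, 287, 307, 280, 292]
t=3: [202, 198, 193, 196, 202, 198, 165, 169, 196, 207, 192, 198]
t=4: [411, 409, 407, 408, 411, 409, 391, 393, 408, 414, 406, 409]
t=5: [87, 86, 85, 85, 87, 86, 76, 77, 85, 89, 84, 86]
t=6: [82, 82, 81, 81, 82, 82, 76, 77, 81, 83, 81, 82]
t=7: [71, 71, 70, 70, 71, 71, 67, 68, 70, 71, 70, 71]
t=8: [38, 38, 38, 38, 38, 38, 36, 37, 38, 38, 38, 38]
t=9: [422, 422, 422, 422, 422, 422, 421, 421, 422, 422, 422, 422]
t=10: [131, 131, 131, 131, 131, 131, 131, 131, 131, 131, 131, 131]
t=11: [221, 221, 221, 221, 221, 221, 221, 221, 221, 221, 221, 221]
t=12: [10, 10, 10, 10, 10, 10, 10, 10, 10, 10, 10, 10]
t=13: [339, 339, 339, 339, 339, 339, 339, 339, 339, 339, 339, 339]
t=14: [364, 364, 364, 364, 364, 364, 364, 364, 364, 364, 364, 364]
t=15: [439, 439, 439, 439, 439, 439, 439, 439, 439, 439, 439, 439]
t=16: [183, 183, 183, 183, 183, 183, 183, 183, 183, 183, 183, 183]
t=17: [377, 377, 377, 377, 377, 377, 377, 377, 377, 377, 377, 377]
t=18: [478, 478, 478, 478, 478, 478, 478, 478, 478, 478, 478, 478]
t=19: [300, 300, 300, 300, 300, 300, 300, 300, 300, 300, 300, 300]
t=20: [247, 247, 247, 247, 247, 247, 247, 247, 247, 247, 247, 247]
t=21: [88, 88, 88, 88, 88, 88, 88, 88, 88, 88, 88, 88]
t=22: [92, 92, 92, 92, 92, 92, 92, 92, 92, 92, 92, 92]
t=23: [104, 104, 104, 104, 104, 104, 104, 104, 104, 104, 104, 104]
t=24: [140, 140, 140, 140, 140, 140, 140, 140, 140, 140, 140, 140]
t=25: [248, 248, 248, 248, 248, 248, 248, 248, 248, 248, 248, 248]
t=26: [91, 91, 91, 91, 91, 91, 91, 91, 91, 91, 91, 91]
t=27: [101, 101, 101, 101, 101, 101, 101, 101, 101, 101, 101, 101]
t=28: [131, 131, 131, 131, 131, 131, 131, 131, 131, 131, 131, 131]

Answer: 18
Key observation: The state at step 10, [131, 131, 131, 131, 131, 131, 131, 131, 131, 131, 131, 131], reappears at step 28 — and no state repeats earlier — so the cycle the system enters has period 18.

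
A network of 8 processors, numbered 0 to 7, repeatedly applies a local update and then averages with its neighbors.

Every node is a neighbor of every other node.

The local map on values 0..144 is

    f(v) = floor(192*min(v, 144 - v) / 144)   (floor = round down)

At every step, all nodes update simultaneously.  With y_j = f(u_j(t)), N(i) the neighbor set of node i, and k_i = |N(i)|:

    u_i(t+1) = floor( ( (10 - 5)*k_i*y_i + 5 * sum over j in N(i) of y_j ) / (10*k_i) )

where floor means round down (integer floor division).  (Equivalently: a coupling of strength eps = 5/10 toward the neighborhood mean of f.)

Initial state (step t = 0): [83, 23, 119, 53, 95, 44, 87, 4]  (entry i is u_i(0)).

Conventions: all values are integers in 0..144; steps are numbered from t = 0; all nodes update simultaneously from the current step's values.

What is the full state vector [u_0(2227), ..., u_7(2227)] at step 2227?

Answer: [88, 88, 88, 88, 88, 88, 88, 88]
Key observation: The state at step 7, [88, 88, 88, 88, 88, 88, 88, 88], reappears at step 17: the system is in a cycle of period 10 from step 7 on.  Therefore the state at step 2227 equals the state at step 7 + ((2227 - 7) mod 10) = 7, which is [88, 88, 88, 88, 88, 88, 88, 88].

Derivation:
t=0: [83, 23, 119, 53, 95, 44, 87, 4]
t=1: [64, 42, 44, 59, 57, 54, 62, 32]
t=2: [75, 63, 64, 72, 71, 70, 74, 57]
t=3: [90, 86, 87, 92, 91, 90, 90, 83]
t=4: [72, 75, 74, 71, 72, 72, 72, 76]
t=5: [94, 93, 93, 94, 94, 94, 94, 92]
t=6: [66, 67, 67, 66, 66, 66, 66, 67]
t=7: [88, 88, 88, 88, 88, 88, 88, 88]
t=8: [74, 74, 74, 74, 74, 74, 74, 74]
t=9: [93, 93, 93, 93, 93, 93, 93, 93]
t=10: [68, 68, 68, 68, 68, 68, 68, 68]
t=11: [90, 90, 90, 90, 90, 90, 90, 90]
t=12: [72, 72, 72, 72, 72, 72, 72, 72]
t=13: [96, 96, 96, 96, 96, 96, 96, 96]
t=14: [64, 64, 64, 64, 64, 64, 64, 64]
t=15: [85, 85, 85, 85, 85, 85, 85, 85]
t=16: [78, 78, 78, 78, 78, 78, 78, 78]
t=17: [88, 88, 88, 88, 88, 88, 88, 88]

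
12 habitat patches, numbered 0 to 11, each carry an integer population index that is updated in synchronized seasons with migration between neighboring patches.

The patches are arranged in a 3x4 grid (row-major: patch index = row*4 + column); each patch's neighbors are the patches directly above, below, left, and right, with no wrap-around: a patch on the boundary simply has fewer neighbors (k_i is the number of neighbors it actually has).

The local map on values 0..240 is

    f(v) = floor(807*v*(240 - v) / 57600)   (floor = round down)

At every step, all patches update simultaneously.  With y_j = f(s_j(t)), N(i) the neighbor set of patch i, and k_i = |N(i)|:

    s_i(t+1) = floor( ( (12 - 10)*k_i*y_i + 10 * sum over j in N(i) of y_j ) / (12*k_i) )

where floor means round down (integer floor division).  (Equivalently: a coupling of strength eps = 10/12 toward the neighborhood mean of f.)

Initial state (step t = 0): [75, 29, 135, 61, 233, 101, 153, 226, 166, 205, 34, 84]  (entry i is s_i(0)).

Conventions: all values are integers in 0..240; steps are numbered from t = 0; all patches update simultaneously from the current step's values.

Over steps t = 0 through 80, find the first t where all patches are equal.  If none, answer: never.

Simulating step by step:
t=0: [75, 29, 135, 61, 233, 101, 153, 226, 166, 205, 34, 84]  (not all equal)
t=1: [73, 171, 150, 126, 153, 114, 142, 152, 79, 146, 146, 89]  (not all equal)
t=2: [174, 183, 187, 190, 183, 187, 192, 193, 187, 190, 191, 189]  (not all equal)
t=3: [148, 145, 136, 132, 145, 138, 132, 131, 139, 135, 132, 130]  (not all equal)
t=4: [191, 194, 196, 199, 193, 195, 198, 199, 195, 197, 199, 199]  (not all equal)
t=5: [126, 124, 118, 116, 125, 121, 117, 114, 122, 119, 115, 114]  (not all equal)
t=6: [201, 201, 201, 201, 201, 201, 201, 201, 201, 201, 201, 201]  (all equal)

Answer: 6
Key observation: Synchronization is absorbing here: once all patches are equal they stay equal, and step 6 is the first all-equal step.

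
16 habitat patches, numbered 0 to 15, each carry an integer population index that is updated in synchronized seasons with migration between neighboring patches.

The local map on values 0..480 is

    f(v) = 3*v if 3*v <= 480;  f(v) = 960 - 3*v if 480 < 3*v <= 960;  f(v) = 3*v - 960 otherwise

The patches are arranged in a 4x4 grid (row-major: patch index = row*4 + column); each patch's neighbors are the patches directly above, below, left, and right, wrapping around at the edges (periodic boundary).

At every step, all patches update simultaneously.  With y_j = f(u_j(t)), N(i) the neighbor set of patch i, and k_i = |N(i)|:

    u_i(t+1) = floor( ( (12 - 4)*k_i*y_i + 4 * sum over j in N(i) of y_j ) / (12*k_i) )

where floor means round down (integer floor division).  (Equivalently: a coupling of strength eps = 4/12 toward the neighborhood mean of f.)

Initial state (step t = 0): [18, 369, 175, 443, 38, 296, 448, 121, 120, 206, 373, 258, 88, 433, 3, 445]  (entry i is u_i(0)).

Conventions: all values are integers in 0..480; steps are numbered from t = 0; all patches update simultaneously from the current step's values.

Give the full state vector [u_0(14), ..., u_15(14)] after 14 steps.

Simulating step by step:
t=0: [18, 369, 175, 443, 38, 296, 448, 121, 120, 206, 373, 258, 88, 433, 3, 445]
t=1: [110, 173, 365, 348, 146, 130, 341, 329, 315, 305, 182, 228, 270, 289, 115, 319]
t=2: [312, 373, 167, 97, 355, 342, 122, 89, 85, 106, 336, 222, 136, 143, 283, 73]
t=3: [96, 187, 383, 274, 121, 123, 314, 266, 263, 278, 122, 261, 349, 369, 170, 238]
t=4: [274, 348, 209, 165, 324, 321, 102, 166, 176, 171, 308, 196, 129, 186, 379, 235]
t=5: [171, 129, 308, 409, 94, 72, 273, 404, 389, 370, 132, 346, 360, 359, 203, 286]
t=6: [386, 326, 119, 247, 281, 224, 169, 232, 190, 178, 324, 131, 152, 162, 288, 136]
t=7: [199, 121, 303, 248, 173, 276, 378, 274, 376, 381, 122, 351, 426, 399, 168, 369]
t=8: [353, 307, 134, 202, 360, 184, 173, 169, 198, 197, 319, 130, 288, 268, 370, 188]
t=9: [116, 114, 350, 348, 190, 352, 399, 410, 325, 323, 114, 361, 148, 158, 179, 346]
t=10: [337, 312, 150, 121, 320, 145, 224, 249, 90, 83, 294, 140, 372, 417, 364, 141]
t=11: [79, 118, 367, 336, 80, 336, 290, 231, 248, 255, 142, 362, 190, 240, 191, 371]
t=12: [244, 291, 167, 98, 224, 105, 133, 220, 223, 207, 350, 172, 330, 270, 338, 181]
t=13: [210, 154, 375, 313, 286, 302, 363, 318, 285, 296, 163, 387, 110, 142, 129, 346]
t=14: [296, 389, 193, 62, 109, 99, 144, 41, 128, 136, 379, 189, 298, 388, 353, 130]

Answer: [296, 389, 193, 62, 109, 99, 144, 41, 128, 136, 379, 189, 298, 388, 353, 130]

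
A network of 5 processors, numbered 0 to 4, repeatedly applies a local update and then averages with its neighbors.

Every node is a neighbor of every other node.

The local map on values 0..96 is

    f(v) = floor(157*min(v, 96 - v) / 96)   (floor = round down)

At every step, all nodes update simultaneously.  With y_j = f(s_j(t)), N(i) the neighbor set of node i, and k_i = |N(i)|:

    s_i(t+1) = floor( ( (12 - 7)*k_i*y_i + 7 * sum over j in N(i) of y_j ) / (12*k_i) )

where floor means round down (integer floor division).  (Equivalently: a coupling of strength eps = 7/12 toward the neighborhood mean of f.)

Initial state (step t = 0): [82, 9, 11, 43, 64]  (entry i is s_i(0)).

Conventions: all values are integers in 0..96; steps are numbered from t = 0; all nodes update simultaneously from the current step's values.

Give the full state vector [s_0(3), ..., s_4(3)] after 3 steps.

Answer: [66, 66, 66, 63, 64]

Derivation:
t=0: [82, 9, 11, 43, 64]
t=1: [31, 29, 30, 44, 39]
t=2: [54, 53, 54, 60, 57]
t=3: [66, 66, 66, 63, 64]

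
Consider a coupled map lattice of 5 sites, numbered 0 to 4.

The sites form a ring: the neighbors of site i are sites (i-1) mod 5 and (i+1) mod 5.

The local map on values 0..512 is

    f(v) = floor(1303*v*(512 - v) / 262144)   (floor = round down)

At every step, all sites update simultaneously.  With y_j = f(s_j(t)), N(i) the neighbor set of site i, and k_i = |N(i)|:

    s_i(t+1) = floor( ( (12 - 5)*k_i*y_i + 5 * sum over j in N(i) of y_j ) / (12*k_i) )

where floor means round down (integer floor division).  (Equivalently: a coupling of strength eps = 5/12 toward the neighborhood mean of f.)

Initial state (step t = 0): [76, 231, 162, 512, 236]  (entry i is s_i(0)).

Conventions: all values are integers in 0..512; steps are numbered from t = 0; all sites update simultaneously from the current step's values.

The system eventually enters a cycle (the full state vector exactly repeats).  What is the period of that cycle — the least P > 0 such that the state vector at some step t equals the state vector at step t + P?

Answer: 2
Key observation: The state at step 6, [310, 310, 310, 310, 310], reappears at step 8 — and no state repeats earlier — so the cycle the system enters has period 2.

Derivation:
t=0: [76, 231, 162, 512, 236]
t=1: [230, 280, 231, 125, 222]
t=2: [321, 322, 304, 273, 303]
t=3: [306, 306, 314, 319, 314]
t=4: [312, 312, 309, 307, 309]
t=5: [310, 310, 311, 311, 311]
t=6: [310, 310, 310, 310, 310]
t=7: [311, 311, 311, 311, 311]
t=8: [310, 310, 310, 310, 310]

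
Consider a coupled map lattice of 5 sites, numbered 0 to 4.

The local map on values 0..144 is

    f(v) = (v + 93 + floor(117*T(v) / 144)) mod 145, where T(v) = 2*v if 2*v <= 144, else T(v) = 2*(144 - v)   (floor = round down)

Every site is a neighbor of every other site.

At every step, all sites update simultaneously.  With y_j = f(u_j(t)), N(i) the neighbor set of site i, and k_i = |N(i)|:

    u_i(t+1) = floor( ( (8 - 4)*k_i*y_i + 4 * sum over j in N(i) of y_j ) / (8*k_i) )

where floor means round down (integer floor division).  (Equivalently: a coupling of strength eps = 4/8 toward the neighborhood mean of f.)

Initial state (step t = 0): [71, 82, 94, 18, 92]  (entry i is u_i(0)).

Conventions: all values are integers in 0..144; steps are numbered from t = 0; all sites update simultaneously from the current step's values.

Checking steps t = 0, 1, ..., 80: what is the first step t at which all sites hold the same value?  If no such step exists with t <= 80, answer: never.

Answer: 4
Key observation: Synchronization is absorbing here: once all sites are equal they stay equal, and step 4 is the first all-equal step.

Derivation:
t=0: [71, 82, 94, 18, 92]  (not all equal)
t=1: [131, 130, 127, 133, 127]  (not all equal)
t=2: [100, 100, 101, 99, 101]  (not all equal)
t=3: [118, 118, 118, 119, 118]  (not all equal)
t=4: [107, 107, 107, 107, 107]  (all equal)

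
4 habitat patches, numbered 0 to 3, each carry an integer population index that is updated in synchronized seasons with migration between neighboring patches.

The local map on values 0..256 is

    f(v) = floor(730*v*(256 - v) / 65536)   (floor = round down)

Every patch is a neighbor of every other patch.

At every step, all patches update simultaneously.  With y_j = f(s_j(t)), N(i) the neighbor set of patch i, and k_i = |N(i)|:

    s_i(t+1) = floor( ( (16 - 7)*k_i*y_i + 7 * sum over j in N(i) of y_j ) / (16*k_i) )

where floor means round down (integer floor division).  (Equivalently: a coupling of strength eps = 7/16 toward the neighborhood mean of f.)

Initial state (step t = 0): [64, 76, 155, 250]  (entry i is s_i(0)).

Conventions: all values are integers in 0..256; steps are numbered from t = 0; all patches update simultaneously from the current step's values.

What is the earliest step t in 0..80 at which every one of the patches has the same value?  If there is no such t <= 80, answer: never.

Simulating step by step:
t=0: [64, 76, 155, 250]  (not all equal)
t=1: [126, 133, 142, 76]  (not all equal)
t=2: [177, 177, 176, 164]  (not all equal)
t=3: [157, 157, 157, 162]  (not all equal)
t=4: [172, 172, 172, 170]  (not all equal)
t=5: [160, 160, 160, 161]  (not all equal)
t=6: [170, 170, 170, 170]  (all equal)

Answer: 6
Key observation: Synchronization is absorbing here: once all patches are equal they stay equal, and step 6 is the first all-equal step.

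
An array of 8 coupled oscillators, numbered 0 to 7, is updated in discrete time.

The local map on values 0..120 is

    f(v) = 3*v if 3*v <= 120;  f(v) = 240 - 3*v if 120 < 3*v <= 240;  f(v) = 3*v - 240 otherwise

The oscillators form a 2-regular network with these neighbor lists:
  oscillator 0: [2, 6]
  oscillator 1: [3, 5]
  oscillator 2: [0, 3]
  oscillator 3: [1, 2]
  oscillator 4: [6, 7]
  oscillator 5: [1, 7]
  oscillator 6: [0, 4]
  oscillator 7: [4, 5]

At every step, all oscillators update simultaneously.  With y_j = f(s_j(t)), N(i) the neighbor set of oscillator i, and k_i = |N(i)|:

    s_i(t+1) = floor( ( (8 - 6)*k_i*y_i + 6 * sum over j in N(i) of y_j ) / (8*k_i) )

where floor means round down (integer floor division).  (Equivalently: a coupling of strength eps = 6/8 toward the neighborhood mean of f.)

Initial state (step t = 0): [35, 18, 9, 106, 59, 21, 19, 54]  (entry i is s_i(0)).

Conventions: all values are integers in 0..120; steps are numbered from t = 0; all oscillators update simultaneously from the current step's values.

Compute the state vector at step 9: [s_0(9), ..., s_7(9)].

Simulating step by step:
t=0: [35, 18, 9, 106, 59, 21, 19, 54]
t=1: [57, 66, 75, 49, 66, 65, 77, 66]
t=2: [26, 62, 64, 44, 29, 42, 43, 43]
t=3: [79, 96, 81, 65, 105, 90, 89, 103]
t=4: [12, 40, 18, 30, 54, 51, 36, 56]
t=5: [69, 96, 60, 87, 87, 93, 69, 79]
t=6: [43, 34, 35, 45, 18, 28, 28, 23]
t=7: [98, 96, 107, 103, 70, 85, 82, 69]
t=8: [46, 43, 66, 65, 22, 34, 33, 25]
t=9: [78, 82, 65, 68, 81, 95, 87, 81]

Answer: [78, 82, 65, 68, 81, 95, 87, 81]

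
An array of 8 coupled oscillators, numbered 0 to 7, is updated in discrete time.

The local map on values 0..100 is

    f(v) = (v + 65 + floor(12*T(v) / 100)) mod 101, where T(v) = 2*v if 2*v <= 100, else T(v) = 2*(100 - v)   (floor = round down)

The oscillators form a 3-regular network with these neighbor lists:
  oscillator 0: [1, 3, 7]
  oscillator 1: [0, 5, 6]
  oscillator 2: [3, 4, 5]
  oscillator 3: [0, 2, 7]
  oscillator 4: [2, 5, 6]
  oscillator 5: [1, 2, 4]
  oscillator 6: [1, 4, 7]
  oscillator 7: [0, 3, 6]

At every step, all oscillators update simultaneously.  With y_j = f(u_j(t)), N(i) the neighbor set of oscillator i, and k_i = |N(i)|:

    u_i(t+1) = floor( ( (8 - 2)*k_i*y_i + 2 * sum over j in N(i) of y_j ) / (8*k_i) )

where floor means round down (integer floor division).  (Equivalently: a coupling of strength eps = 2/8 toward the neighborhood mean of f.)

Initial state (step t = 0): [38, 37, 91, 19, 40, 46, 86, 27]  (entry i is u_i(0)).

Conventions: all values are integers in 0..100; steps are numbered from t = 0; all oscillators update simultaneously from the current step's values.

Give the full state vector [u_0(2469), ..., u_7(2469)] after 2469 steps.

Answer: [47, 47, 47, 47, 47, 47, 47, 47]
Key observation: The state at step 26, [38, 38, 38, 38, 38, 38, 38, 38], reappears at step 36: the system is in a cycle of period 10 from step 26 on.  Therefore the state at step 2469 equals the state at step 26 + ((2469 - 26) mod 10) = 29, which is [47, 47, 47, 47, 47, 47, 47, 47].

Derivation:
t=0: [38, 37, 91, 19, 40, 46, 86, 27]
t=1: [24, 13, 52, 79, 20, 22, 49, 86]
t=2: [85, 78, 39, 50, 78, 85, 36, 53]
t=3: [47, 44, 19, 27, 41, 47, 16, 28]
t=4: [34, 24, 77, 90, 26, 26, 73, 91]
t=5: [21, 82, 55, 51, 88, 92, 52, 51]
t=6: [76, 52, 33, 31, 49, 53, 31, 31]
t=7: [36, 26, 7, 5, 20, 25, 5, 5]
t=8: [25, 87, 76, 65, 86, 93, 74, 65]
t=9: [82, 57, 46, 42, 52, 56, 45, 42]
t=10: [42, 31, 21, 19, 26, 29, 20, 19]
t=11: [26, 18, 92, 82, 96, 90, 82, 82]
t=12: [88, 82, 56, 54, 58, 59, 53, 53]
t=13: [49, 47, 30, 31, 31, 33, 30, 30]
t=14: [20, 18, 1, 3, 2, 5, 2, 3]
t=15: [85, 84, 66, 69, 67, 71, 68, 69]
t=16: [49, 49, 38, 40, 38, 41, 40, 40]
t=17: [22, 22, 11, 13, 11, 14, 13, 13]
t=18: [90, 90, 78, 81, 78, 82, 81, 81]
t=19: [54, 54, 47, 49, 47, 50, 49, 49]
t=20: [28, 28, 22, 24, 22, 25, 24, 24]
t=21: [98, 98, 92, 94, 92, 95, 94, 94]
t=22: [61, 61, 57, 59, 57, 59, 59, 59]
t=23: [33, 33, 31, 32, 31, 32, 32, 32]
t=24: [3, 3, 2, 3, 2, 2, 3, 3]
t=25: [68, 67, 67, 67, 67, 67, 67, 68]
t=26: [38, 38, 38, 38, 38, 38, 38, 38]
t=27: [11, 11, 11, 11, 11, 11, 11, 11]
t=28: [78, 78, 78, 78, 78, 78, 78, 78]
t=29: [47, 47, 47, 47, 47, 47, 47, 47]
t=30: [22, 22, 22, 22, 22, 22, 22, 22]
t=31: [92, 92, 92, 92, 92, 92, 92, 92]
t=32: [57, 57, 57, 57, 57, 57, 57, 57]
t=33: [31, 31, 31, 31, 31, 31, 31, 31]
t=34: [2, 2, 2, 2, 2, 2, 2, 2]
t=35: [67, 67, 67, 67, 67, 67, 67, 67]
t=36: [38, 38, 38, 38, 38, 38, 38, 38]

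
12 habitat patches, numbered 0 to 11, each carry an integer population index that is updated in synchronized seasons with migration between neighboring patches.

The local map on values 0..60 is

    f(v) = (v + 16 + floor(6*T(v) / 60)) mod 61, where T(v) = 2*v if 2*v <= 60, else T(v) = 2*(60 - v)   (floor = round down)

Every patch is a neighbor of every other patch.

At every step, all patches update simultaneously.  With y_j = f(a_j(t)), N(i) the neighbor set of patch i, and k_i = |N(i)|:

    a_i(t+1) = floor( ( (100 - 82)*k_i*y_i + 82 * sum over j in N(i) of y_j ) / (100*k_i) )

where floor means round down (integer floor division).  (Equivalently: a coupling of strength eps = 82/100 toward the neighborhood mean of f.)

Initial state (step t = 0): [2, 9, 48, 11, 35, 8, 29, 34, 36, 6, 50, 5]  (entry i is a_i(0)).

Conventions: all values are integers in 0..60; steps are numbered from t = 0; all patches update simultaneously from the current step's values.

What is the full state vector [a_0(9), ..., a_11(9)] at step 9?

Simulating step by step:
t=0: [2, 9, 48, 11, 35, 8, 29, 34, 36, 6, 50, 5]
t=1: [29, 30, 28, 30, 33, 30, 33, 33, 33, 30, 28, 30]
t=2: [51, 52, 51, 52, 52, 52, 52, 52, 52, 52, 51, 52]
t=3: [7, 7, 7, 7, 7, 7, 7, 7, 7, 7, 7, 7]
t=4: [24, 24, 24, 24, 24, 24, 24, 24, 24, 24, 24, 24]
t=5: [44, 44, 44, 44, 44, 44, 44, 44, 44, 44, 44, 44]
t=6: [2, 2, 2, 2, 2, 2, 2, 2, 2, 2, 2, 2]
t=7: [18, 18, 18, 18, 18, 18, 18, 18, 18, 18, 18, 18]
t=8: [37, 37, 37, 37, 37, 37, 37, 37, 37, 37, 37, 37]
t=9: [57, 57, 57, 57, 57, 57, 57, 57, 57, 57, 57, 57]

Answer: [57, 57, 57, 57, 57, 57, 57, 57, 57, 57, 57, 57]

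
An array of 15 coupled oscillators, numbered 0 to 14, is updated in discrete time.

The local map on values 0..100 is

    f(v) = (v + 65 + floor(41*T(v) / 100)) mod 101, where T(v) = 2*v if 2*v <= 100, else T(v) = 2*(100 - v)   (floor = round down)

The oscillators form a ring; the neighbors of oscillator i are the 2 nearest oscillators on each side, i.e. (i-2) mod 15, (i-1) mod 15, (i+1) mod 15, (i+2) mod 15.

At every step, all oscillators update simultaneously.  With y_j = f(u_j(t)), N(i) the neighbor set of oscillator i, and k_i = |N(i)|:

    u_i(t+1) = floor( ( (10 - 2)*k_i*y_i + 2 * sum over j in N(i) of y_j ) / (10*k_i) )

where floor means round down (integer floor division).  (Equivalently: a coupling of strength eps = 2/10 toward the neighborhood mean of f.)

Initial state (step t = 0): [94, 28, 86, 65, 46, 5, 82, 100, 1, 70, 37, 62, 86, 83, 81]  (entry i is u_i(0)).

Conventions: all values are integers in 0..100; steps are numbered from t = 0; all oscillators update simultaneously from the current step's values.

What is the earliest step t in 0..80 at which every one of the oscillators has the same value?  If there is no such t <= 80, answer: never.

Answer: 10
Key observation: Synchronization is absorbing here: once all oscillators are equal they stay equal, and step 10 is the first all-equal step.

Derivation:
t=0: [94, 28, 86, 65, 46, 5, 82, 100, 1, 70, 37, 62, 86, 83, 81]  (not all equal)
t=1: [59, 23, 57, 55, 50, 70, 60, 64, 63, 57, 36, 56, 59, 60, 57]  (not all equal)
t=2: [53, 15, 53, 52, 55, 57, 56, 56, 55, 54, 34, 54, 54, 56, 53]  (not all equal)
t=3: [56, 84, 56, 56, 55, 55, 55, 55, 53, 53, 31, 53, 53, 55, 56]  (not all equal)
t=4: [56, 60, 56, 56, 55, 55, 55, 55, 53, 53, 27, 53, 53, 55, 56]  (not all equal)
t=5: [55, 56, 55, 55, 55, 55, 55, 55, 52, 52, 21, 52, 52, 55, 55]  (not all equal)
t=6: [55, 55, 55, 55, 55, 55, 55, 55, 52, 52, 12, 52, 52, 55, 55]  (not all equal)
t=7: [55, 55, 55, 55, 55, 55, 55, 55, 56, 56, 79, 56, 56, 55, 55]  (not all equal)
t=8: [55, 55, 55, 55, 55, 55, 55, 55, 56, 56, 59, 56, 56, 55, 55]  (not all equal)
t=9: [55, 55, 55, 55, 55, 55, 55, 55, 55, 55, 56, 55, 55, 55, 55]  (not all equal)
t=10: [55, 55, 55, 55, 55, 55, 55, 55, 55, 55, 55, 55, 55, 55, 55]  (all equal)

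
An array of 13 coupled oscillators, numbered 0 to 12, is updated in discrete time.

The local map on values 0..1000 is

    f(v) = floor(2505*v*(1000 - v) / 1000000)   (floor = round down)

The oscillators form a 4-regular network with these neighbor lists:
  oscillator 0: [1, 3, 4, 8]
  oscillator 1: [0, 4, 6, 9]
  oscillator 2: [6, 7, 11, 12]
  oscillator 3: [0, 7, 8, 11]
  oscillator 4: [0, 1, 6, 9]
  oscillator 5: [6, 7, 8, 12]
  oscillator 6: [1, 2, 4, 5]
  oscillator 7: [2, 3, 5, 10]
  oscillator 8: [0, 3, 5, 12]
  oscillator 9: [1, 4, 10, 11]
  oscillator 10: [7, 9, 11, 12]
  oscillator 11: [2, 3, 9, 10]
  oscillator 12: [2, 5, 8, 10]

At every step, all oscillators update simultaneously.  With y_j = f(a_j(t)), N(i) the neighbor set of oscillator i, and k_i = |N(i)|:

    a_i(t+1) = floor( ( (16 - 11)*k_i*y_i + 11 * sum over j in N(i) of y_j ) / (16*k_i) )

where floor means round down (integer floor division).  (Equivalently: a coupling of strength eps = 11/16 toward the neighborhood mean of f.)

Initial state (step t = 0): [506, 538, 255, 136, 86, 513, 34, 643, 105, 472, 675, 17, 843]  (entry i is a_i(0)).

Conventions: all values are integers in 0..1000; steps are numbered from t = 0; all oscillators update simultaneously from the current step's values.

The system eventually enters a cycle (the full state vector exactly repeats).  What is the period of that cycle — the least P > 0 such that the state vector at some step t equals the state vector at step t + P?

Answer: 2
Key observation: The state at step 5, [601, 601, 601, 601, 601, 601, 601, 601, 601, 601, 601, 601, 601], reappears at step 7 — and no state repeats earlier — so the cycle the system enters has period 2.

Derivation:
t=0: [506, 538, 255, 136, 86, 513, 34, 643, 105, 472, 675, 17, 843]
t=1: [427, 457, 325, 345, 397, 405, 355, 513, 395, 437, 441, 346, 427]
t=2: [601, 606, 579, 589, 603, 602, 586, 596, 598, 605, 608, 580, 598]
t=3: [600, 600, 606, 604, 600, 602, 603, 603, 602, 600, 601, 605, 602]
t=4: [600, 600, 598, 599, 600, 599, 599, 599, 600, 600, 599, 599, 599]
t=5: [601, 601, 601, 601, 601, 601, 601, 601, 601, 601, 601, 601, 601]
t=6: [600, 600, 600, 600, 600, 600, 600, 600, 600, 600, 600, 600, 600]
t=7: [601, 601, 601, 601, 601, 601, 601, 601, 601, 601, 601, 601, 601]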